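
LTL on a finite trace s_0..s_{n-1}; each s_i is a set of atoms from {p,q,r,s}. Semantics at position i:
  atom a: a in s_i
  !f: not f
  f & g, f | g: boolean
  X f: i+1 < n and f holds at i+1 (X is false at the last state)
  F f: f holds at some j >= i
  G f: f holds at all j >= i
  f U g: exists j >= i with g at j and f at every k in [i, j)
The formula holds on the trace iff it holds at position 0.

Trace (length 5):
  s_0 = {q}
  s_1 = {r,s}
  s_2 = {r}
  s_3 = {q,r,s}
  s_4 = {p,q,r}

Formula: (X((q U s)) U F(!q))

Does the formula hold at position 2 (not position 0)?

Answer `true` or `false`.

s_0={q}: (X((q U s)) U F(!q))=True X((q U s))=True (q U s)=True q=True s=False F(!q)=True !q=False
s_1={r,s}: (X((q U s)) U F(!q))=True X((q U s))=False (q U s)=True q=False s=True F(!q)=True !q=True
s_2={r}: (X((q U s)) U F(!q))=True X((q U s))=True (q U s)=False q=False s=False F(!q)=True !q=True
s_3={q,r,s}: (X((q U s)) U F(!q))=False X((q U s))=False (q U s)=True q=True s=True F(!q)=False !q=False
s_4={p,q,r}: (X((q U s)) U F(!q))=False X((q U s))=False (q U s)=False q=True s=False F(!q)=False !q=False
Evaluating at position 2: result = True

Answer: true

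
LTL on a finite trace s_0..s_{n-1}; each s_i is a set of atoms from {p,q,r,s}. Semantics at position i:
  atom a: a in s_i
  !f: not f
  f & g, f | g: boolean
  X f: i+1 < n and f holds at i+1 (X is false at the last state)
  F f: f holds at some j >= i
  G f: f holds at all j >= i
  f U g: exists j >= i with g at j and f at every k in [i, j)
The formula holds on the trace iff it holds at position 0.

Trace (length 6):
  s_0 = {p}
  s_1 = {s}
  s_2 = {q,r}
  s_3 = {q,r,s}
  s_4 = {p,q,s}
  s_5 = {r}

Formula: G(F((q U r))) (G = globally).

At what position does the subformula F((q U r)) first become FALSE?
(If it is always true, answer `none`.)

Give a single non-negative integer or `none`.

s_0={p}: F((q U r))=True (q U r)=False q=False r=False
s_1={s}: F((q U r))=True (q U r)=False q=False r=False
s_2={q,r}: F((q U r))=True (q U r)=True q=True r=True
s_3={q,r,s}: F((q U r))=True (q U r)=True q=True r=True
s_4={p,q,s}: F((q U r))=True (q U r)=True q=True r=False
s_5={r}: F((q U r))=True (q U r)=True q=False r=True
G(F((q U r))) holds globally = True
No violation — formula holds at every position.

Answer: none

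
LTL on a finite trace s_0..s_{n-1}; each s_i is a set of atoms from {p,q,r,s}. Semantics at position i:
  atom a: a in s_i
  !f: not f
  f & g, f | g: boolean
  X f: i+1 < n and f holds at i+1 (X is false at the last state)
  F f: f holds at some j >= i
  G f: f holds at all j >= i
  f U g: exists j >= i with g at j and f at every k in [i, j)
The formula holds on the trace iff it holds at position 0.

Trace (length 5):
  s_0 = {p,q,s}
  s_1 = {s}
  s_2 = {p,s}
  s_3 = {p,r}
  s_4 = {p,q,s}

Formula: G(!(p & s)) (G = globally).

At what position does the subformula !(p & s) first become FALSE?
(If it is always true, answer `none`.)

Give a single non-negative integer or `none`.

Answer: 0

Derivation:
s_0={p,q,s}: !(p & s)=False (p & s)=True p=True s=True
s_1={s}: !(p & s)=True (p & s)=False p=False s=True
s_2={p,s}: !(p & s)=False (p & s)=True p=True s=True
s_3={p,r}: !(p & s)=True (p & s)=False p=True s=False
s_4={p,q,s}: !(p & s)=False (p & s)=True p=True s=True
G(!(p & s)) holds globally = False
First violation at position 0.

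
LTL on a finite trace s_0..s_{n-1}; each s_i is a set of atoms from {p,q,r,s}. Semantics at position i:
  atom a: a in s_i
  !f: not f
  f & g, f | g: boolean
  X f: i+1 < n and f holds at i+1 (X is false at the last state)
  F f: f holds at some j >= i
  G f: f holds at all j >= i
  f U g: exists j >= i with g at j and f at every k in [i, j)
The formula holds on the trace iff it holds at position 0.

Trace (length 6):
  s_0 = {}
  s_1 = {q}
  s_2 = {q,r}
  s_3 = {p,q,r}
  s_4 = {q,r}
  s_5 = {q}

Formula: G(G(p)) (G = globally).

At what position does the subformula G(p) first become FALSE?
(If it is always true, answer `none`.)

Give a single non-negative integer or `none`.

s_0={}: G(p)=False p=False
s_1={q}: G(p)=False p=False
s_2={q,r}: G(p)=False p=False
s_3={p,q,r}: G(p)=False p=True
s_4={q,r}: G(p)=False p=False
s_5={q}: G(p)=False p=False
G(G(p)) holds globally = False
First violation at position 0.

Answer: 0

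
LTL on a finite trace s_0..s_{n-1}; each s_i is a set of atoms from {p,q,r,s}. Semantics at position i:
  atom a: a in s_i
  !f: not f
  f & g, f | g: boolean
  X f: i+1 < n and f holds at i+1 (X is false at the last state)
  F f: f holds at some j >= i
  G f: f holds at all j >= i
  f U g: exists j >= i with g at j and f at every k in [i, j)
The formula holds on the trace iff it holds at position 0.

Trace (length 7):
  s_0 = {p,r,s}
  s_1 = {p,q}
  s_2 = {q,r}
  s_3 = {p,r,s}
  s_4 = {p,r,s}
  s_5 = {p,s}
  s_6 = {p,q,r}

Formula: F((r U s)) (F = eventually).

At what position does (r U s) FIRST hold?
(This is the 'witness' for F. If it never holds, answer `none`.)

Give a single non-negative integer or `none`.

Answer: 0

Derivation:
s_0={p,r,s}: (r U s)=True r=True s=True
s_1={p,q}: (r U s)=False r=False s=False
s_2={q,r}: (r U s)=True r=True s=False
s_3={p,r,s}: (r U s)=True r=True s=True
s_4={p,r,s}: (r U s)=True r=True s=True
s_5={p,s}: (r U s)=True r=False s=True
s_6={p,q,r}: (r U s)=False r=True s=False
F((r U s)) holds; first witness at position 0.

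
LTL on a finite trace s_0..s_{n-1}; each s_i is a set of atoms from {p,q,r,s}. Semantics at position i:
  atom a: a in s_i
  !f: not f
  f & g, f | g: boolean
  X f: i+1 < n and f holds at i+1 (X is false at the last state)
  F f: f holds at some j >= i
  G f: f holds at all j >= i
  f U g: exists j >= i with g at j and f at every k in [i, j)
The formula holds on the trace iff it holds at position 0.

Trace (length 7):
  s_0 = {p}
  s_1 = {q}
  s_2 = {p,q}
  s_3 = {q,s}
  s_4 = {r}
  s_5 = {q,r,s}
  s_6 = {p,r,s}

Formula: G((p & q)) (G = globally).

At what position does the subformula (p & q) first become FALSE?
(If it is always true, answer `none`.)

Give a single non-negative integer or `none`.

Answer: 0

Derivation:
s_0={p}: (p & q)=False p=True q=False
s_1={q}: (p & q)=False p=False q=True
s_2={p,q}: (p & q)=True p=True q=True
s_3={q,s}: (p & q)=False p=False q=True
s_4={r}: (p & q)=False p=False q=False
s_5={q,r,s}: (p & q)=False p=False q=True
s_6={p,r,s}: (p & q)=False p=True q=False
G((p & q)) holds globally = False
First violation at position 0.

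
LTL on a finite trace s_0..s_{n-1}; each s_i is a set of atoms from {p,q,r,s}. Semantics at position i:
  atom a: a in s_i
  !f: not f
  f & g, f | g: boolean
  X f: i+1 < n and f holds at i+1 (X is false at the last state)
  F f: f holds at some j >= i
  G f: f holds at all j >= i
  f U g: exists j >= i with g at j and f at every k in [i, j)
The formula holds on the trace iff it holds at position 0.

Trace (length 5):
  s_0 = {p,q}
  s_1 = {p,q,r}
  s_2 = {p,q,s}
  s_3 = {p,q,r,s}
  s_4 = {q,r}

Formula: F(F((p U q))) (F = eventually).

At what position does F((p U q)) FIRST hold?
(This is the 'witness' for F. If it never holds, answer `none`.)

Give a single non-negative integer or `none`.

Answer: 0

Derivation:
s_0={p,q}: F((p U q))=True (p U q)=True p=True q=True
s_1={p,q,r}: F((p U q))=True (p U q)=True p=True q=True
s_2={p,q,s}: F((p U q))=True (p U q)=True p=True q=True
s_3={p,q,r,s}: F((p U q))=True (p U q)=True p=True q=True
s_4={q,r}: F((p U q))=True (p U q)=True p=False q=True
F(F((p U q))) holds; first witness at position 0.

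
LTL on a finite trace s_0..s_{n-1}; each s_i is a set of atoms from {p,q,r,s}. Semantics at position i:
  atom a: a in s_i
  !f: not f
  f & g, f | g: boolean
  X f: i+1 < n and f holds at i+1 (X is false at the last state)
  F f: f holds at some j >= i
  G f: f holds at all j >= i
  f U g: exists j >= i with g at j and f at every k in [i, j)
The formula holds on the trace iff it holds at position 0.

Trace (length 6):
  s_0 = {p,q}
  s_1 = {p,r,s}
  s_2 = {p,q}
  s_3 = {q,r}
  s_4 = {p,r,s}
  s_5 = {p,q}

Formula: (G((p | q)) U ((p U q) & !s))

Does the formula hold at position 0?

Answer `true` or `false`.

Answer: true

Derivation:
s_0={p,q}: (G((p | q)) U ((p U q) & !s))=True G((p | q))=True (p | q)=True p=True q=True ((p U q) & !s)=True (p U q)=True !s=True s=False
s_1={p,r,s}: (G((p | q)) U ((p U q) & !s))=True G((p | q))=True (p | q)=True p=True q=False ((p U q) & !s)=False (p U q)=True !s=False s=True
s_2={p,q}: (G((p | q)) U ((p U q) & !s))=True G((p | q))=True (p | q)=True p=True q=True ((p U q) & !s)=True (p U q)=True !s=True s=False
s_3={q,r}: (G((p | q)) U ((p U q) & !s))=True G((p | q))=True (p | q)=True p=False q=True ((p U q) & !s)=True (p U q)=True !s=True s=False
s_4={p,r,s}: (G((p | q)) U ((p U q) & !s))=True G((p | q))=True (p | q)=True p=True q=False ((p U q) & !s)=False (p U q)=True !s=False s=True
s_5={p,q}: (G((p | q)) U ((p U q) & !s))=True G((p | q))=True (p | q)=True p=True q=True ((p U q) & !s)=True (p U q)=True !s=True s=False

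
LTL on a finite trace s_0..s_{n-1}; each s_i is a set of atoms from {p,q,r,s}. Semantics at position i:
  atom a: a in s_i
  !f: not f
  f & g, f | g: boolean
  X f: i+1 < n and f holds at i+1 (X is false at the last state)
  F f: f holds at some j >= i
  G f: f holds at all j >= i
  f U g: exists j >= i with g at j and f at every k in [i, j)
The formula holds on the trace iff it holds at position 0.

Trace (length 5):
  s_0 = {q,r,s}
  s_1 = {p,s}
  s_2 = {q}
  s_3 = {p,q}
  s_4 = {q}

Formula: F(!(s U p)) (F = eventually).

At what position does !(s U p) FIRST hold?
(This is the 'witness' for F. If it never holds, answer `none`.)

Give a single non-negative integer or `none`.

Answer: 2

Derivation:
s_0={q,r,s}: !(s U p)=False (s U p)=True s=True p=False
s_1={p,s}: !(s U p)=False (s U p)=True s=True p=True
s_2={q}: !(s U p)=True (s U p)=False s=False p=False
s_3={p,q}: !(s U p)=False (s U p)=True s=False p=True
s_4={q}: !(s U p)=True (s U p)=False s=False p=False
F(!(s U p)) holds; first witness at position 2.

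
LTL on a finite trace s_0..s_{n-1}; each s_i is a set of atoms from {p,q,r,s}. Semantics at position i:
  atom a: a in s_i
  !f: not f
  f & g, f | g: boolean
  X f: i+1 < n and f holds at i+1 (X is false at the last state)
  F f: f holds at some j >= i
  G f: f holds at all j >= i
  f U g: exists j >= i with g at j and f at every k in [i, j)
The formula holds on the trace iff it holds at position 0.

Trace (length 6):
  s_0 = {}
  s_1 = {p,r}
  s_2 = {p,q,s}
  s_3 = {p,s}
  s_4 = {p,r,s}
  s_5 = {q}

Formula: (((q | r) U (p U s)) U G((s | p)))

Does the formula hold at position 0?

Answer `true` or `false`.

s_0={}: (((q | r) U (p U s)) U G((s | p)))=False ((q | r) U (p U s))=False (q | r)=False q=False r=False (p U s)=False p=False s=False G((s | p))=False (s | p)=False
s_1={p,r}: (((q | r) U (p U s)) U G((s | p)))=False ((q | r) U (p U s))=True (q | r)=True q=False r=True (p U s)=True p=True s=False G((s | p))=False (s | p)=True
s_2={p,q,s}: (((q | r) U (p U s)) U G((s | p)))=False ((q | r) U (p U s))=True (q | r)=True q=True r=False (p U s)=True p=True s=True G((s | p))=False (s | p)=True
s_3={p,s}: (((q | r) U (p U s)) U G((s | p)))=False ((q | r) U (p U s))=True (q | r)=False q=False r=False (p U s)=True p=True s=True G((s | p))=False (s | p)=True
s_4={p,r,s}: (((q | r) U (p U s)) U G((s | p)))=False ((q | r) U (p U s))=True (q | r)=True q=False r=True (p U s)=True p=True s=True G((s | p))=False (s | p)=True
s_5={q}: (((q | r) U (p U s)) U G((s | p)))=False ((q | r) U (p U s))=False (q | r)=True q=True r=False (p U s)=False p=False s=False G((s | p))=False (s | p)=False

Answer: false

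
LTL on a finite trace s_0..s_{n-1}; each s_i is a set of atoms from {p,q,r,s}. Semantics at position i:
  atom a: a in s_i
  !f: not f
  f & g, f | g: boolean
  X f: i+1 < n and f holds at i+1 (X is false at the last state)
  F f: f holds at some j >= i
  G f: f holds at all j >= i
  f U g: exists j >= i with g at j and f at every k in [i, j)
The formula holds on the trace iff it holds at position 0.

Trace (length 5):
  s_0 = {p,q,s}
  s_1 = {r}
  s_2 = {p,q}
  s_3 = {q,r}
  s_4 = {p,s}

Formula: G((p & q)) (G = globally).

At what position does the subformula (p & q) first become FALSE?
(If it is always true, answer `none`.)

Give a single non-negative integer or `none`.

Answer: 1

Derivation:
s_0={p,q,s}: (p & q)=True p=True q=True
s_1={r}: (p & q)=False p=False q=False
s_2={p,q}: (p & q)=True p=True q=True
s_3={q,r}: (p & q)=False p=False q=True
s_4={p,s}: (p & q)=False p=True q=False
G((p & q)) holds globally = False
First violation at position 1.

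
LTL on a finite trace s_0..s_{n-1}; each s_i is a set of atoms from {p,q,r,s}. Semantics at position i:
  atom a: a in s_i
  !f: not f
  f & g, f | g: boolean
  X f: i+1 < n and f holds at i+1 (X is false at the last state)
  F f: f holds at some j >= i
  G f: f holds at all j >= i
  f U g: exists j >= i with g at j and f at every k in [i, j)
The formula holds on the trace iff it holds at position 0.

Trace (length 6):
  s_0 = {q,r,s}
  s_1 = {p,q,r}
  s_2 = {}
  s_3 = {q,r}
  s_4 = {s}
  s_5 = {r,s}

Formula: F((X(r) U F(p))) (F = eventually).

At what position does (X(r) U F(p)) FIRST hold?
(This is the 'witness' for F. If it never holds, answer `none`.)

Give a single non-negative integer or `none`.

s_0={q,r,s}: (X(r) U F(p))=True X(r)=True r=True F(p)=True p=False
s_1={p,q,r}: (X(r) U F(p))=True X(r)=False r=True F(p)=True p=True
s_2={}: (X(r) U F(p))=False X(r)=True r=False F(p)=False p=False
s_3={q,r}: (X(r) U F(p))=False X(r)=False r=True F(p)=False p=False
s_4={s}: (X(r) U F(p))=False X(r)=True r=False F(p)=False p=False
s_5={r,s}: (X(r) U F(p))=False X(r)=False r=True F(p)=False p=False
F((X(r) U F(p))) holds; first witness at position 0.

Answer: 0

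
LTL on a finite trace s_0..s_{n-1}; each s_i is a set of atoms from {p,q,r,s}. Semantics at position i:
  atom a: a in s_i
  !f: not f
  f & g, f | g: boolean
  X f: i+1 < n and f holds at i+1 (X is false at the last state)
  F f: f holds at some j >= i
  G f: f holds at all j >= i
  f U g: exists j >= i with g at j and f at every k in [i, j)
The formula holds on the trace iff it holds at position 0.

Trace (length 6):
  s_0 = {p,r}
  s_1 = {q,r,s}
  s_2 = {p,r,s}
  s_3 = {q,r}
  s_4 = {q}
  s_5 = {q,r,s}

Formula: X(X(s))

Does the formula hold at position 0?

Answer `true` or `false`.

s_0={p,r}: X(X(s))=True X(s)=True s=False
s_1={q,r,s}: X(X(s))=False X(s)=True s=True
s_2={p,r,s}: X(X(s))=False X(s)=False s=True
s_3={q,r}: X(X(s))=True X(s)=False s=False
s_4={q}: X(X(s))=False X(s)=True s=False
s_5={q,r,s}: X(X(s))=False X(s)=False s=True

Answer: true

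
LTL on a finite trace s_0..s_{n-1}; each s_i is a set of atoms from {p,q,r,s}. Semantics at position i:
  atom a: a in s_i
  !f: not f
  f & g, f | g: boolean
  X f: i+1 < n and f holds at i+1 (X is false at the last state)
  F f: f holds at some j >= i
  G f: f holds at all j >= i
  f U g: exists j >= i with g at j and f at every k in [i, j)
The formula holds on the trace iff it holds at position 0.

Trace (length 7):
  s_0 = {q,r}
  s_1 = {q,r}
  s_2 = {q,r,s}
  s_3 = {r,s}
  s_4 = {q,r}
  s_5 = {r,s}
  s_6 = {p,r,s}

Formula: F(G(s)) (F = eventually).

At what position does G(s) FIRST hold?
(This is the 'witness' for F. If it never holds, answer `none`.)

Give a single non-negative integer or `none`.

Answer: 5

Derivation:
s_0={q,r}: G(s)=False s=False
s_1={q,r}: G(s)=False s=False
s_2={q,r,s}: G(s)=False s=True
s_3={r,s}: G(s)=False s=True
s_4={q,r}: G(s)=False s=False
s_5={r,s}: G(s)=True s=True
s_6={p,r,s}: G(s)=True s=True
F(G(s)) holds; first witness at position 5.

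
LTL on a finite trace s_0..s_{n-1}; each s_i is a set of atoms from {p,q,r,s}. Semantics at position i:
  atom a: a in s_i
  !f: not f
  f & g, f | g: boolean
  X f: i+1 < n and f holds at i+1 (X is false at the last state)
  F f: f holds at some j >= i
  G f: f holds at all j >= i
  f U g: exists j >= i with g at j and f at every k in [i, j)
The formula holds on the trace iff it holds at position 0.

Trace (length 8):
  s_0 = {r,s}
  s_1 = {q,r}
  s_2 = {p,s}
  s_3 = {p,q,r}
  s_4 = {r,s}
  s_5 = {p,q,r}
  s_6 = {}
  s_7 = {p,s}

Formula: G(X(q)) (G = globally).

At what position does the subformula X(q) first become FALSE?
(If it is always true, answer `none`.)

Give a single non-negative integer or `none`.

Answer: 1

Derivation:
s_0={r,s}: X(q)=True q=False
s_1={q,r}: X(q)=False q=True
s_2={p,s}: X(q)=True q=False
s_3={p,q,r}: X(q)=False q=True
s_4={r,s}: X(q)=True q=False
s_5={p,q,r}: X(q)=False q=True
s_6={}: X(q)=False q=False
s_7={p,s}: X(q)=False q=False
G(X(q)) holds globally = False
First violation at position 1.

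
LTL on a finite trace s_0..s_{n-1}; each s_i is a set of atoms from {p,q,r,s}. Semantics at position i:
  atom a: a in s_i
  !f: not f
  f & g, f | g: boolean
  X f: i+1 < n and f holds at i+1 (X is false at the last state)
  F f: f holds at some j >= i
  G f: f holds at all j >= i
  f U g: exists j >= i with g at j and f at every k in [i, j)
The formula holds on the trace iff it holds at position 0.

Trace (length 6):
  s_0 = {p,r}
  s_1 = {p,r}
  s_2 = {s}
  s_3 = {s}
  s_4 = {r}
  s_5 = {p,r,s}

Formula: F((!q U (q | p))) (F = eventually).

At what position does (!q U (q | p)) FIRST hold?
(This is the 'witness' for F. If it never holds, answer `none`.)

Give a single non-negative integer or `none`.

Answer: 0

Derivation:
s_0={p,r}: (!q U (q | p))=True !q=True q=False (q | p)=True p=True
s_1={p,r}: (!q U (q | p))=True !q=True q=False (q | p)=True p=True
s_2={s}: (!q U (q | p))=True !q=True q=False (q | p)=False p=False
s_3={s}: (!q U (q | p))=True !q=True q=False (q | p)=False p=False
s_4={r}: (!q U (q | p))=True !q=True q=False (q | p)=False p=False
s_5={p,r,s}: (!q U (q | p))=True !q=True q=False (q | p)=True p=True
F((!q U (q | p))) holds; first witness at position 0.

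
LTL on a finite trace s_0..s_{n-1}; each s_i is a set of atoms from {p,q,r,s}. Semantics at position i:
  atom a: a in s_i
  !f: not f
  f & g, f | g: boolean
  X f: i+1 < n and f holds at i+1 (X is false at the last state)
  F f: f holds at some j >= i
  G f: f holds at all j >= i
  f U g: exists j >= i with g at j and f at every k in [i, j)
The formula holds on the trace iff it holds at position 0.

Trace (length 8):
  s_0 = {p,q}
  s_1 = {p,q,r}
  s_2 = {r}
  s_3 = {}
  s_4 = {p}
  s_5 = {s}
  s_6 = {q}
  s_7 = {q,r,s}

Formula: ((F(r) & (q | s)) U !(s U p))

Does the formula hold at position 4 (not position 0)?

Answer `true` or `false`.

Answer: false

Derivation:
s_0={p,q}: ((F(r) & (q | s)) U !(s U p))=True (F(r) & (q | s))=True F(r)=True r=False (q | s)=True q=True s=False !(s U p)=False (s U p)=True p=True
s_1={p,q,r}: ((F(r) & (q | s)) U !(s U p))=True (F(r) & (q | s))=True F(r)=True r=True (q | s)=True q=True s=False !(s U p)=False (s U p)=True p=True
s_2={r}: ((F(r) & (q | s)) U !(s U p))=True (F(r) & (q | s))=False F(r)=True r=True (q | s)=False q=False s=False !(s U p)=True (s U p)=False p=False
s_3={}: ((F(r) & (q | s)) U !(s U p))=True (F(r) & (q | s))=False F(r)=True r=False (q | s)=False q=False s=False !(s U p)=True (s U p)=False p=False
s_4={p}: ((F(r) & (q | s)) U !(s U p))=False (F(r) & (q | s))=False F(r)=True r=False (q | s)=False q=False s=False !(s U p)=False (s U p)=True p=True
s_5={s}: ((F(r) & (q | s)) U !(s U p))=True (F(r) & (q | s))=True F(r)=True r=False (q | s)=True q=False s=True !(s U p)=True (s U p)=False p=False
s_6={q}: ((F(r) & (q | s)) U !(s U p))=True (F(r) & (q | s))=True F(r)=True r=False (q | s)=True q=True s=False !(s U p)=True (s U p)=False p=False
s_7={q,r,s}: ((F(r) & (q | s)) U !(s U p))=True (F(r) & (q | s))=True F(r)=True r=True (q | s)=True q=True s=True !(s U p)=True (s U p)=False p=False
Evaluating at position 4: result = False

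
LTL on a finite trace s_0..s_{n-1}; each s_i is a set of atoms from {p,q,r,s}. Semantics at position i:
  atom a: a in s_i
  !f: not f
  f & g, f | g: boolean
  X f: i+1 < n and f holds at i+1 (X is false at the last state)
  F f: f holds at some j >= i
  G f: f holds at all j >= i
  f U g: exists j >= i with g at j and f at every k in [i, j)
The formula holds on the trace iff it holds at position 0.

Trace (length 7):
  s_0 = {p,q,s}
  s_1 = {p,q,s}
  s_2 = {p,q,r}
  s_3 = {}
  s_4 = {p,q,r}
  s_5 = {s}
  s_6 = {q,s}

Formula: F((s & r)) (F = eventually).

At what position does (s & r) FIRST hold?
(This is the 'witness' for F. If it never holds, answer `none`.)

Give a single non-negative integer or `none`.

s_0={p,q,s}: (s & r)=False s=True r=False
s_1={p,q,s}: (s & r)=False s=True r=False
s_2={p,q,r}: (s & r)=False s=False r=True
s_3={}: (s & r)=False s=False r=False
s_4={p,q,r}: (s & r)=False s=False r=True
s_5={s}: (s & r)=False s=True r=False
s_6={q,s}: (s & r)=False s=True r=False
F((s & r)) does not hold (no witness exists).

Answer: none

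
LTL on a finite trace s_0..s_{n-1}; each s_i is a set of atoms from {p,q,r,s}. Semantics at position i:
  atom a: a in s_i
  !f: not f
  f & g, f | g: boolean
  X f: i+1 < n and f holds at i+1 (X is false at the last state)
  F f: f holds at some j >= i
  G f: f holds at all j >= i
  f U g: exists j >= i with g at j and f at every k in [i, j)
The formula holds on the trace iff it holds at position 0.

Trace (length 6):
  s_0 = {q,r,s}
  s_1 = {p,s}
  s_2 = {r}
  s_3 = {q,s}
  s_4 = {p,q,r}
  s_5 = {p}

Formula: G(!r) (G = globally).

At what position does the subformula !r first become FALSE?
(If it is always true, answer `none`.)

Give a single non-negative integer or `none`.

Answer: 0

Derivation:
s_0={q,r,s}: !r=False r=True
s_1={p,s}: !r=True r=False
s_2={r}: !r=False r=True
s_3={q,s}: !r=True r=False
s_4={p,q,r}: !r=False r=True
s_5={p}: !r=True r=False
G(!r) holds globally = False
First violation at position 0.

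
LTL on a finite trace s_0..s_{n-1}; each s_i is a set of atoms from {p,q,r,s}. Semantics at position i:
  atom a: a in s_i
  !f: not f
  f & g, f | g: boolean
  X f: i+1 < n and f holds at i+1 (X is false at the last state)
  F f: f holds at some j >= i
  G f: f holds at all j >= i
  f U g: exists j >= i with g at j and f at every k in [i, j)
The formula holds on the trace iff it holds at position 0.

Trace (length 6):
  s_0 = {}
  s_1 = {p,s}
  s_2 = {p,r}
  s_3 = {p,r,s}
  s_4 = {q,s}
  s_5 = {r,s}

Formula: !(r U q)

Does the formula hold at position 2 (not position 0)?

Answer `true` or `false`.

Answer: false

Derivation:
s_0={}: !(r U q)=True (r U q)=False r=False q=False
s_1={p,s}: !(r U q)=True (r U q)=False r=False q=False
s_2={p,r}: !(r U q)=False (r U q)=True r=True q=False
s_3={p,r,s}: !(r U q)=False (r U q)=True r=True q=False
s_4={q,s}: !(r U q)=False (r U q)=True r=False q=True
s_5={r,s}: !(r U q)=True (r U q)=False r=True q=False
Evaluating at position 2: result = False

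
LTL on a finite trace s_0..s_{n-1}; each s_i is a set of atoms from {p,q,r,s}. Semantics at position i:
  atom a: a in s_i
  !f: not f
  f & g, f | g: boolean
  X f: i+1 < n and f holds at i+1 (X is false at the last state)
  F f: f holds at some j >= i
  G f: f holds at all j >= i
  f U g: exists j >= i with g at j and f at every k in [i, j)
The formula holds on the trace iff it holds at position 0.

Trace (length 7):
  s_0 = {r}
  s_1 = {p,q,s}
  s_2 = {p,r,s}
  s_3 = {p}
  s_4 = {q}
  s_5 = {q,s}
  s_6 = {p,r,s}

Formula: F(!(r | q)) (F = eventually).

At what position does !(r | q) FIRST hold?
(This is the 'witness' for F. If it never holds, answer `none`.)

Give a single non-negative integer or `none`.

Answer: 3

Derivation:
s_0={r}: !(r | q)=False (r | q)=True r=True q=False
s_1={p,q,s}: !(r | q)=False (r | q)=True r=False q=True
s_2={p,r,s}: !(r | q)=False (r | q)=True r=True q=False
s_3={p}: !(r | q)=True (r | q)=False r=False q=False
s_4={q}: !(r | q)=False (r | q)=True r=False q=True
s_5={q,s}: !(r | q)=False (r | q)=True r=False q=True
s_6={p,r,s}: !(r | q)=False (r | q)=True r=True q=False
F(!(r | q)) holds; first witness at position 3.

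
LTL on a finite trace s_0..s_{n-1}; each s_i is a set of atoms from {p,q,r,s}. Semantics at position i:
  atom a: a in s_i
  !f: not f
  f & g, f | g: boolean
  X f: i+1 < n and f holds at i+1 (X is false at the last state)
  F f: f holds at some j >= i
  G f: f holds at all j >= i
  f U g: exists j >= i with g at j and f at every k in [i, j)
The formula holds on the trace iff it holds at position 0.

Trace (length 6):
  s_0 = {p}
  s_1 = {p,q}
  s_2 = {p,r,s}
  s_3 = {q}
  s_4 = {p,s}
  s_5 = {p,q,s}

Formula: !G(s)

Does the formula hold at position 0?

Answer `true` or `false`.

Answer: true

Derivation:
s_0={p}: !G(s)=True G(s)=False s=False
s_1={p,q}: !G(s)=True G(s)=False s=False
s_2={p,r,s}: !G(s)=True G(s)=False s=True
s_3={q}: !G(s)=True G(s)=False s=False
s_4={p,s}: !G(s)=False G(s)=True s=True
s_5={p,q,s}: !G(s)=False G(s)=True s=True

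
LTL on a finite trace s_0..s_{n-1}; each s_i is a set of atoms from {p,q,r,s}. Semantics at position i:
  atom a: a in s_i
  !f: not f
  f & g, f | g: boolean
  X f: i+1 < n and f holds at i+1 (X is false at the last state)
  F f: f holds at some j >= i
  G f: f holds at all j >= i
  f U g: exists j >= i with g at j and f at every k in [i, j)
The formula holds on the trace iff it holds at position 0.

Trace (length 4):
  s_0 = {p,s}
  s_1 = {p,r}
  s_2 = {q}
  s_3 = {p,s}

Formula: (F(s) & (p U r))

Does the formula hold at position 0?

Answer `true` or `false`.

s_0={p,s}: (F(s) & (p U r))=True F(s)=True s=True (p U r)=True p=True r=False
s_1={p,r}: (F(s) & (p U r))=True F(s)=True s=False (p U r)=True p=True r=True
s_2={q}: (F(s) & (p U r))=False F(s)=True s=False (p U r)=False p=False r=False
s_3={p,s}: (F(s) & (p U r))=False F(s)=True s=True (p U r)=False p=True r=False

Answer: true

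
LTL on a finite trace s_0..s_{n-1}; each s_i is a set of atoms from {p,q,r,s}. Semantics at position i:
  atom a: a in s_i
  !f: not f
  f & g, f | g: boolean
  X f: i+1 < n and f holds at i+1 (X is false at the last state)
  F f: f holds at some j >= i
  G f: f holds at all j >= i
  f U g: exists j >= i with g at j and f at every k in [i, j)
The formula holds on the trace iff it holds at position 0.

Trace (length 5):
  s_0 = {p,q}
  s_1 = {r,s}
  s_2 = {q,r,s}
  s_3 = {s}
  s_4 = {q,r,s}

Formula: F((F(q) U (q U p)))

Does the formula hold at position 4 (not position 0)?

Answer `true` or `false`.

s_0={p,q}: F((F(q) U (q U p)))=True (F(q) U (q U p))=True F(q)=True q=True (q U p)=True p=True
s_1={r,s}: F((F(q) U (q U p)))=False (F(q) U (q U p))=False F(q)=True q=False (q U p)=False p=False
s_2={q,r,s}: F((F(q) U (q U p)))=False (F(q) U (q U p))=False F(q)=True q=True (q U p)=False p=False
s_3={s}: F((F(q) U (q U p)))=False (F(q) U (q U p))=False F(q)=True q=False (q U p)=False p=False
s_4={q,r,s}: F((F(q) U (q U p)))=False (F(q) U (q U p))=False F(q)=True q=True (q U p)=False p=False
Evaluating at position 4: result = False

Answer: false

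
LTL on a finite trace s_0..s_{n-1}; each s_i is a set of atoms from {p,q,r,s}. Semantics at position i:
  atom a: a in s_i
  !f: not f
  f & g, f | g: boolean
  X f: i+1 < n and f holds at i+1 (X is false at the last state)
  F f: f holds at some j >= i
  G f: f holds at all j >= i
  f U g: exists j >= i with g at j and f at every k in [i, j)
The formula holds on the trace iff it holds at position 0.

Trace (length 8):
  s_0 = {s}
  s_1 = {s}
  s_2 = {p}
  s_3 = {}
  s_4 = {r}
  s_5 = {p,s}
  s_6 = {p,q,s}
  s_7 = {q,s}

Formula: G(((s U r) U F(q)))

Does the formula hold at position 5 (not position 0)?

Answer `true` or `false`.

Answer: true

Derivation:
s_0={s}: G(((s U r) U F(q)))=True ((s U r) U F(q))=True (s U r)=False s=True r=False F(q)=True q=False
s_1={s}: G(((s U r) U F(q)))=True ((s U r) U F(q))=True (s U r)=False s=True r=False F(q)=True q=False
s_2={p}: G(((s U r) U F(q)))=True ((s U r) U F(q))=True (s U r)=False s=False r=False F(q)=True q=False
s_3={}: G(((s U r) U F(q)))=True ((s U r) U F(q))=True (s U r)=False s=False r=False F(q)=True q=False
s_4={r}: G(((s U r) U F(q)))=True ((s U r) U F(q))=True (s U r)=True s=False r=True F(q)=True q=False
s_5={p,s}: G(((s U r) U F(q)))=True ((s U r) U F(q))=True (s U r)=False s=True r=False F(q)=True q=False
s_6={p,q,s}: G(((s U r) U F(q)))=True ((s U r) U F(q))=True (s U r)=False s=True r=False F(q)=True q=True
s_7={q,s}: G(((s U r) U F(q)))=True ((s U r) U F(q))=True (s U r)=False s=True r=False F(q)=True q=True
Evaluating at position 5: result = True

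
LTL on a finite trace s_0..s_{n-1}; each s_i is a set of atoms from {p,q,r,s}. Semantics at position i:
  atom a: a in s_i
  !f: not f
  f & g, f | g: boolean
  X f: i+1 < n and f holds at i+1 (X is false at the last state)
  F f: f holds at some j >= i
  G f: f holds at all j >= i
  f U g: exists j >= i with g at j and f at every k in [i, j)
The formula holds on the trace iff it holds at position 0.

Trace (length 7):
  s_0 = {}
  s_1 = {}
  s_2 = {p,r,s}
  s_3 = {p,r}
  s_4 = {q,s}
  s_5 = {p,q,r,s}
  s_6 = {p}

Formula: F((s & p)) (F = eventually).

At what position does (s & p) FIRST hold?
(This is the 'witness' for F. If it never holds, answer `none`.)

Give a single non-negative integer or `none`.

Answer: 2

Derivation:
s_0={}: (s & p)=False s=False p=False
s_1={}: (s & p)=False s=False p=False
s_2={p,r,s}: (s & p)=True s=True p=True
s_3={p,r}: (s & p)=False s=False p=True
s_4={q,s}: (s & p)=False s=True p=False
s_5={p,q,r,s}: (s & p)=True s=True p=True
s_6={p}: (s & p)=False s=False p=True
F((s & p)) holds; first witness at position 2.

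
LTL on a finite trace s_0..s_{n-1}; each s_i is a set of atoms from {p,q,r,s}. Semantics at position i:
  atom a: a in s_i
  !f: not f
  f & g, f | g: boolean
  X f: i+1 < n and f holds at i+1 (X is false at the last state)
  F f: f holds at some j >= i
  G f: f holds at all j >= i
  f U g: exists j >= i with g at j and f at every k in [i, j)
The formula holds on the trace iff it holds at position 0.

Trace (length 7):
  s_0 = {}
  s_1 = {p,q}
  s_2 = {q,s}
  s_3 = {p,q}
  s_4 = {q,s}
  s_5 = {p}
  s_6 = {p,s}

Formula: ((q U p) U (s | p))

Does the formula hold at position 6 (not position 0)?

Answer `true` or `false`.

Answer: true

Derivation:
s_0={}: ((q U p) U (s | p))=False (q U p)=False q=False p=False (s | p)=False s=False
s_1={p,q}: ((q U p) U (s | p))=True (q U p)=True q=True p=True (s | p)=True s=False
s_2={q,s}: ((q U p) U (s | p))=True (q U p)=True q=True p=False (s | p)=True s=True
s_3={p,q}: ((q U p) U (s | p))=True (q U p)=True q=True p=True (s | p)=True s=False
s_4={q,s}: ((q U p) U (s | p))=True (q U p)=True q=True p=False (s | p)=True s=True
s_5={p}: ((q U p) U (s | p))=True (q U p)=True q=False p=True (s | p)=True s=False
s_6={p,s}: ((q U p) U (s | p))=True (q U p)=True q=False p=True (s | p)=True s=True
Evaluating at position 6: result = True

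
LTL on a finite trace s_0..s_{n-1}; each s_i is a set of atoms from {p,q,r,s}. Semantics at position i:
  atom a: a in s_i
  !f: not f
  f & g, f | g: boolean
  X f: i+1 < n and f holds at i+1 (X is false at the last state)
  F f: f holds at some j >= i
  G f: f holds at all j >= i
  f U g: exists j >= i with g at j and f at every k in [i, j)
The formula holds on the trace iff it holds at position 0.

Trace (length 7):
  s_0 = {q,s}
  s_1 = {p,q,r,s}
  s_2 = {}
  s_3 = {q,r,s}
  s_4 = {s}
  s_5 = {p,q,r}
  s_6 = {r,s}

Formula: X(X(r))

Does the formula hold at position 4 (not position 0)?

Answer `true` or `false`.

s_0={q,s}: X(X(r))=False X(r)=True r=False
s_1={p,q,r,s}: X(X(r))=True X(r)=False r=True
s_2={}: X(X(r))=False X(r)=True r=False
s_3={q,r,s}: X(X(r))=True X(r)=False r=True
s_4={s}: X(X(r))=True X(r)=True r=False
s_5={p,q,r}: X(X(r))=False X(r)=True r=True
s_6={r,s}: X(X(r))=False X(r)=False r=True
Evaluating at position 4: result = True

Answer: true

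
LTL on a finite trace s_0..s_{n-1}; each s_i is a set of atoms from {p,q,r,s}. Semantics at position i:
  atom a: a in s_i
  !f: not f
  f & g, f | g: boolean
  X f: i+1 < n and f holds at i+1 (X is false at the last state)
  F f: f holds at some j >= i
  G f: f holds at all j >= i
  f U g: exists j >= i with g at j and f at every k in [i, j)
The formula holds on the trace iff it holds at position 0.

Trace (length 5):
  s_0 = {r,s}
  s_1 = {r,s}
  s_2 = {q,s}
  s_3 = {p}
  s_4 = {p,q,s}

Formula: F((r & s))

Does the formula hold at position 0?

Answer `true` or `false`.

Answer: true

Derivation:
s_0={r,s}: F((r & s))=True (r & s)=True r=True s=True
s_1={r,s}: F((r & s))=True (r & s)=True r=True s=True
s_2={q,s}: F((r & s))=False (r & s)=False r=False s=True
s_3={p}: F((r & s))=False (r & s)=False r=False s=False
s_4={p,q,s}: F((r & s))=False (r & s)=False r=False s=True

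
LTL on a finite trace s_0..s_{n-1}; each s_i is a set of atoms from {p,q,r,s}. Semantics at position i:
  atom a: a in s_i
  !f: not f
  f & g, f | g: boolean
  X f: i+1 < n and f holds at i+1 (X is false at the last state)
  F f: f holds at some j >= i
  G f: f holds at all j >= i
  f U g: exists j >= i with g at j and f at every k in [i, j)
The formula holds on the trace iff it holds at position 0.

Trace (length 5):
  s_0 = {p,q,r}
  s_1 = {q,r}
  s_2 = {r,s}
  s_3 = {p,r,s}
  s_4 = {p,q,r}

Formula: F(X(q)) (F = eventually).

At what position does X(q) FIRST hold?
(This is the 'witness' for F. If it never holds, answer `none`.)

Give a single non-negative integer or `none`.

Answer: 0

Derivation:
s_0={p,q,r}: X(q)=True q=True
s_1={q,r}: X(q)=False q=True
s_2={r,s}: X(q)=False q=False
s_3={p,r,s}: X(q)=True q=False
s_4={p,q,r}: X(q)=False q=True
F(X(q)) holds; first witness at position 0.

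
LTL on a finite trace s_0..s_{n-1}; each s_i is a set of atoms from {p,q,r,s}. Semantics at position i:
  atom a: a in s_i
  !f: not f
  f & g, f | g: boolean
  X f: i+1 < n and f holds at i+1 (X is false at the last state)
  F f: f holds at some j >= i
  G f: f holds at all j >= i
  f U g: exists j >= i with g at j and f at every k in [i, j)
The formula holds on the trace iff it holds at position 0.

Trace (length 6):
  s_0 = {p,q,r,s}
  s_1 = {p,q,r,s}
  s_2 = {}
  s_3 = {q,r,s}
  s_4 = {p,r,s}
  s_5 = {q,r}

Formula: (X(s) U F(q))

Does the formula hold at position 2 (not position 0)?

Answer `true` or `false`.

Answer: true

Derivation:
s_0={p,q,r,s}: (X(s) U F(q))=True X(s)=True s=True F(q)=True q=True
s_1={p,q,r,s}: (X(s) U F(q))=True X(s)=False s=True F(q)=True q=True
s_2={}: (X(s) U F(q))=True X(s)=True s=False F(q)=True q=False
s_3={q,r,s}: (X(s) U F(q))=True X(s)=True s=True F(q)=True q=True
s_4={p,r,s}: (X(s) U F(q))=True X(s)=False s=True F(q)=True q=False
s_5={q,r}: (X(s) U F(q))=True X(s)=False s=False F(q)=True q=True
Evaluating at position 2: result = True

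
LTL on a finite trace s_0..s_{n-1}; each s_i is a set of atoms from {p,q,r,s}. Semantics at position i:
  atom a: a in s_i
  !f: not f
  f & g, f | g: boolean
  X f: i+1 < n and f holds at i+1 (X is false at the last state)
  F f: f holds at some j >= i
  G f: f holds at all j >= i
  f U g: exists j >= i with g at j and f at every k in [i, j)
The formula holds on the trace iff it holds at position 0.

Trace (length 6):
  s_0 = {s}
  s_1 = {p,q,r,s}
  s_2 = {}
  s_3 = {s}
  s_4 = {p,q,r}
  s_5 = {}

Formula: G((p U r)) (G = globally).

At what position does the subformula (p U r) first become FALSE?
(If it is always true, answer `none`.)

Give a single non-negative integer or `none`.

Answer: 0

Derivation:
s_0={s}: (p U r)=False p=False r=False
s_1={p,q,r,s}: (p U r)=True p=True r=True
s_2={}: (p U r)=False p=False r=False
s_3={s}: (p U r)=False p=False r=False
s_4={p,q,r}: (p U r)=True p=True r=True
s_5={}: (p U r)=False p=False r=False
G((p U r)) holds globally = False
First violation at position 0.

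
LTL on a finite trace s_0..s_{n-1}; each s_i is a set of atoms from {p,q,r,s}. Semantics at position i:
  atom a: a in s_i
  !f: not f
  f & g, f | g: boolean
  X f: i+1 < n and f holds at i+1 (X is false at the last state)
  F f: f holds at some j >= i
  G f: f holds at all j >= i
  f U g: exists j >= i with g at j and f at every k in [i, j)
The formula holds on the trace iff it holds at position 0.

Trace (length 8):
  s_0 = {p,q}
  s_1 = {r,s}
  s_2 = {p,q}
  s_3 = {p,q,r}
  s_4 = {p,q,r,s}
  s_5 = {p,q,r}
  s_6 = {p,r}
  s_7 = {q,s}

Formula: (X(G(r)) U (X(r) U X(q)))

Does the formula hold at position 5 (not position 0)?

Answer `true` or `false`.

s_0={p,q}: (X(G(r)) U (X(r) U X(q)))=True X(G(r))=False G(r)=False r=False (X(r) U X(q))=True X(r)=True X(q)=False q=True
s_1={r,s}: (X(G(r)) U (X(r) U X(q)))=True X(G(r))=False G(r)=False r=True (X(r) U X(q))=True X(r)=False X(q)=True q=False
s_2={p,q}: (X(G(r)) U (X(r) U X(q)))=True X(G(r))=False G(r)=False r=False (X(r) U X(q))=True X(r)=True X(q)=True q=True
s_3={p,q,r}: (X(G(r)) U (X(r) U X(q)))=True X(G(r))=False G(r)=False r=True (X(r) U X(q))=True X(r)=True X(q)=True q=True
s_4={p,q,r,s}: (X(G(r)) U (X(r) U X(q)))=True X(G(r))=False G(r)=False r=True (X(r) U X(q))=True X(r)=True X(q)=True q=True
s_5={p,q,r}: (X(G(r)) U (X(r) U X(q)))=True X(G(r))=False G(r)=False r=True (X(r) U X(q))=True X(r)=True X(q)=False q=True
s_6={p,r}: (X(G(r)) U (X(r) U X(q)))=True X(G(r))=False G(r)=False r=True (X(r) U X(q))=True X(r)=False X(q)=True q=False
s_7={q,s}: (X(G(r)) U (X(r) U X(q)))=False X(G(r))=False G(r)=False r=False (X(r) U X(q))=False X(r)=False X(q)=False q=True
Evaluating at position 5: result = True

Answer: true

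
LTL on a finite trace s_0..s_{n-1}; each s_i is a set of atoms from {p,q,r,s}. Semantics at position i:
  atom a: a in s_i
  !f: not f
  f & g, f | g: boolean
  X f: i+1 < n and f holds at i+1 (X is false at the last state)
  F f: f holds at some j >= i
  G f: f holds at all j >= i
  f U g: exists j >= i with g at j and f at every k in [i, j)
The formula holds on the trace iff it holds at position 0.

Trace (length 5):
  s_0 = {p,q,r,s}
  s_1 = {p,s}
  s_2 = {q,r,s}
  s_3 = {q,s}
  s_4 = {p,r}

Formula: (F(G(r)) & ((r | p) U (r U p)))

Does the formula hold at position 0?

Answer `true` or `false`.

s_0={p,q,r,s}: (F(G(r)) & ((r | p) U (r U p)))=True F(G(r))=True G(r)=False r=True ((r | p) U (r U p))=True (r | p)=True p=True (r U p)=True
s_1={p,s}: (F(G(r)) & ((r | p) U (r U p)))=True F(G(r))=True G(r)=False r=False ((r | p) U (r U p))=True (r | p)=True p=True (r U p)=True
s_2={q,r,s}: (F(G(r)) & ((r | p) U (r U p)))=False F(G(r))=True G(r)=False r=True ((r | p) U (r U p))=False (r | p)=True p=False (r U p)=False
s_3={q,s}: (F(G(r)) & ((r | p) U (r U p)))=False F(G(r))=True G(r)=False r=False ((r | p) U (r U p))=False (r | p)=False p=False (r U p)=False
s_4={p,r}: (F(G(r)) & ((r | p) U (r U p)))=True F(G(r))=True G(r)=True r=True ((r | p) U (r U p))=True (r | p)=True p=True (r U p)=True

Answer: true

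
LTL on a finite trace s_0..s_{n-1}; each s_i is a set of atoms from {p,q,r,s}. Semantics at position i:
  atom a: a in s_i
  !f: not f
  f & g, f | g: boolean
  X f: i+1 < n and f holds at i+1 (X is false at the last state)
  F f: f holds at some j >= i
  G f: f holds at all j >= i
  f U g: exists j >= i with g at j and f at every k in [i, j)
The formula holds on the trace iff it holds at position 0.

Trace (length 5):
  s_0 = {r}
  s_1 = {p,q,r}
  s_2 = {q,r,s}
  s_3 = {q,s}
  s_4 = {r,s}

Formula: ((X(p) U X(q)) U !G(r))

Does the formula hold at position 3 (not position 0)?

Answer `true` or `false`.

Answer: true

Derivation:
s_0={r}: ((X(p) U X(q)) U !G(r))=True (X(p) U X(q))=True X(p)=True p=False X(q)=True q=False !G(r)=True G(r)=False r=True
s_1={p,q,r}: ((X(p) U X(q)) U !G(r))=True (X(p) U X(q))=True X(p)=False p=True X(q)=True q=True !G(r)=True G(r)=False r=True
s_2={q,r,s}: ((X(p) U X(q)) U !G(r))=True (X(p) U X(q))=True X(p)=False p=False X(q)=True q=True !G(r)=True G(r)=False r=True
s_3={q,s}: ((X(p) U X(q)) U !G(r))=True (X(p) U X(q))=False X(p)=False p=False X(q)=False q=True !G(r)=True G(r)=False r=False
s_4={r,s}: ((X(p) U X(q)) U !G(r))=False (X(p) U X(q))=False X(p)=False p=False X(q)=False q=False !G(r)=False G(r)=True r=True
Evaluating at position 3: result = True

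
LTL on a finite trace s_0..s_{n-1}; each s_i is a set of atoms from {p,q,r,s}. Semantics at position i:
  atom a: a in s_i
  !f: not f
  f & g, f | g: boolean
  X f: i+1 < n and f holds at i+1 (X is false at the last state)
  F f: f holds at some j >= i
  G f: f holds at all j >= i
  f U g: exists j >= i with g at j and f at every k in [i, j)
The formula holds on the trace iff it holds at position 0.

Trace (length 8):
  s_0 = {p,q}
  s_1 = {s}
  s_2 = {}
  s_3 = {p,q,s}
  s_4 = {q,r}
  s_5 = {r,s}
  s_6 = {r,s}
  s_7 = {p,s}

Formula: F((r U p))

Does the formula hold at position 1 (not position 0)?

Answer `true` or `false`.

Answer: true

Derivation:
s_0={p,q}: F((r U p))=True (r U p)=True r=False p=True
s_1={s}: F((r U p))=True (r U p)=False r=False p=False
s_2={}: F((r U p))=True (r U p)=False r=False p=False
s_3={p,q,s}: F((r U p))=True (r U p)=True r=False p=True
s_4={q,r}: F((r U p))=True (r U p)=True r=True p=False
s_5={r,s}: F((r U p))=True (r U p)=True r=True p=False
s_6={r,s}: F((r U p))=True (r U p)=True r=True p=False
s_7={p,s}: F((r U p))=True (r U p)=True r=False p=True
Evaluating at position 1: result = True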